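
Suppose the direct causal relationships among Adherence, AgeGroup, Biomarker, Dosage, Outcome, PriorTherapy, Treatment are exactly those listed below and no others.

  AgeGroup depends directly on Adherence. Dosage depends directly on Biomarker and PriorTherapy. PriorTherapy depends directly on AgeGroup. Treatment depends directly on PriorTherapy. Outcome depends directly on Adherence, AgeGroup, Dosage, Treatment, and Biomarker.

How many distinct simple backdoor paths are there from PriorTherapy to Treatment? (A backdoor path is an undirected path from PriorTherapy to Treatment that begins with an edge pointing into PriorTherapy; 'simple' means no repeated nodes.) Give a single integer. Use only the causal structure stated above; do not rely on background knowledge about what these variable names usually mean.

2

A backdoor path from PriorTherapy to Treatment is any simple undirected path whose first edge points into PriorTherapy (i.e. leaves PriorTherapy via a parent).
Parents of PriorTherapy: {AgeGroup}.
Enumerating:
  P1: PriorTherapy <- AgeGroup <- Adherence -> Outcome <- Treatment
  P2: PriorTherapy <- AgeGroup -> Outcome <- Treatment
That exhausts the simple backdoor paths. Count: 2.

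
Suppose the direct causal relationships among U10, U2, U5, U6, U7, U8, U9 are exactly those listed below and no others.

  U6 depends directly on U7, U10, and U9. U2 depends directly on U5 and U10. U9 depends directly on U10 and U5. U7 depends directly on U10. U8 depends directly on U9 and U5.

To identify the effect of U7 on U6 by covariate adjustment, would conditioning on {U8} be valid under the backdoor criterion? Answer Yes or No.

Backdoor paths from U7 to U6 (paths whose first edge points into U7):
  P1: U7 <- U10 -> U9 -> U6
  P2: U7 <- U10 -> U2 <- U5 -> U9 -> U6
  P3: U7 <- U10 -> U2 <- U5 -> U8 <- U9 -> U6
  P4: U7 <- U10 -> U6
Condition 1 (no descendant of U7 in the set): holds — descendants of U7 are {U6}; none are in {U8}.
Condition 2 (every backdoor path blocked by {U8}):
  P1: open — no interior node is in the conditioning set.
  P2: blocked at collider U2 (neither it nor any descendant is in the conditioning set).
  P3: blocked at collider U2 (neither it nor any descendant is in the conditioning set).
  P4: open — no interior node is in the conditioning set.
{U8} does not satisfy the backdoor criterion.

No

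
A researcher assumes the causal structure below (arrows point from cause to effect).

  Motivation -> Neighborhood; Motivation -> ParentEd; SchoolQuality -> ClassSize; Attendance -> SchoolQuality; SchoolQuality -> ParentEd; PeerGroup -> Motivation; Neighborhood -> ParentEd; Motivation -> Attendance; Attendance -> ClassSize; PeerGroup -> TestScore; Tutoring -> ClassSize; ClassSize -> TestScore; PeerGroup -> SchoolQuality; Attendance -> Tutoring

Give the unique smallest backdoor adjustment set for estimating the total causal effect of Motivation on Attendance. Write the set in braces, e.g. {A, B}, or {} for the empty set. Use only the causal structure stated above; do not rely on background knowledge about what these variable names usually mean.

Variables eligible for adjustment (non-descendants of Motivation, excluding Motivation and Attendance): {PeerGroup}.
Backdoor paths from Motivation to Attendance:
  P1: Motivation <- PeerGroup -> SchoolQuality <- Attendance
  P2: Motivation <- PeerGroup -> SchoolQuality -> ClassSize <- Attendance
  P3: Motivation <- PeerGroup -> SchoolQuality -> ClassSize <- Tutoring <- Attendance
  P4: Motivation <- PeerGroup -> TestScore <- ClassSize <- Attendance
  P5: Motivation <- PeerGroup -> TestScore <- ClassSize <- SchoolQuality <- Attendance
  P6: Motivation <- PeerGroup -> TestScore <- ClassSize <- Tutoring <- Attendance
Each backdoor path contains an unconditioned collider, so every path is already blocked with the empty conditioning set:
  P1: blocked at collider SchoolQuality (neither it nor any descendant is in the conditioning set).
  P2: blocked at collider ClassSize (neither it nor any descendant is in the conditioning set).
  P3: blocked at collider ClassSize (neither it nor any descendant is in the conditioning set).
  P4: blocked at collider TestScore (neither it nor any descendant is in the conditioning set).
  P5: blocked at collider TestScore (neither it nor any descendant is in the conditioning set).
  P6: blocked at collider TestScore (neither it nor any descendant is in the conditioning set).
The empty set is therefore the unique smallest valid set.

{}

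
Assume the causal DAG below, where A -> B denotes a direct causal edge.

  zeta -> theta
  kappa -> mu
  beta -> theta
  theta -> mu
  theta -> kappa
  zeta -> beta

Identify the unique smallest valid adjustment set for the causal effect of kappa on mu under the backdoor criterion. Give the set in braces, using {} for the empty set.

Variables eligible for adjustment (non-descendants of kappa, excluding kappa and mu): {beta, theta, zeta}.
Backdoor paths from kappa to mu:
  P1: kappa <- theta -> mu
The empty set is not sufficient: P1 (kappa <- theta -> mu) has no collider blocking it and no conditioned non-collider, so it is open.
Try {theta}:
  P1: blocked at fork node theta ∈ conditioning set.
{theta} contains no descendant of kappa and blocks every backdoor path.
No other singleton works — e.g. {zeta} leaves P1 open — so {theta} is the unique smallest valid adjustment set.

{theta}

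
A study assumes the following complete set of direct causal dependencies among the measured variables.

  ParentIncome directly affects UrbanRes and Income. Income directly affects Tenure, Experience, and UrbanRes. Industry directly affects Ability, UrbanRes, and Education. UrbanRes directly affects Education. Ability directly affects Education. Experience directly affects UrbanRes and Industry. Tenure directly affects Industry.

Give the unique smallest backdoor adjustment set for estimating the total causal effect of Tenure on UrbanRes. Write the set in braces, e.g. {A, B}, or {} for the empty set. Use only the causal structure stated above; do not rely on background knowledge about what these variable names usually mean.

Variables eligible for adjustment (non-descendants of Tenure, excluding Tenure and UrbanRes): {Experience, Income, ParentIncome}.
Backdoor paths from Tenure to UrbanRes:
  P1: Tenure <- Income <- ParentIncome -> UrbanRes
  P2: Tenure <- Income -> Experience -> Industry -> UrbanRes
  P3: Tenure <- Income -> Experience -> Industry -> Ability -> Education <- UrbanRes
  P4: Tenure <- Income -> Experience -> Industry -> Education <- UrbanRes
  P5: Tenure <- Income -> Experience -> UrbanRes
  P6: Tenure <- Income -> UrbanRes
The empty set is not sufficient: P1 (Tenure <- Income <- ParentIncome -> UrbanRes) has no collider blocking it and no conditioned non-collider, so it is open.
Try {Income}:
  P1: blocked at chain node Income ∈ conditioning set.
  P2: blocked at fork node Income ∈ conditioning set.
  P3: blocked at fork node Income ∈ conditioning set.
  P4: blocked at fork node Income ∈ conditioning set.
  P5: blocked at fork node Income ∈ conditioning set.
  P6: blocked at fork node Income ∈ conditioning set.
{Income} contains no descendant of Tenure and blocks every backdoor path.
No other singleton works — e.g. {ParentIncome} leaves P2 open — so {Income} is the unique smallest valid adjustment set.

{Income}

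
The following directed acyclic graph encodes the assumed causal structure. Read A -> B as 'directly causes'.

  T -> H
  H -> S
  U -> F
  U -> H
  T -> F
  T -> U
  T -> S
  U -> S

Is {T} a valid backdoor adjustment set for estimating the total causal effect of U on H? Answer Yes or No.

Yes

Backdoor paths from U to H (paths whose first edge points into U):
  P1: U <- T -> H
  P2: U <- T -> S <- H
Condition 1 (no descendant of U in the set): holds — descendants of U are {F, H, S}; none are in {T}.
Condition 2 (every backdoor path blocked by {T}):
  P1: blocked at fork node T ∈ conditioning set.
  P2: blocked at fork node T ∈ conditioning set.
{T} satisfies the backdoor criterion.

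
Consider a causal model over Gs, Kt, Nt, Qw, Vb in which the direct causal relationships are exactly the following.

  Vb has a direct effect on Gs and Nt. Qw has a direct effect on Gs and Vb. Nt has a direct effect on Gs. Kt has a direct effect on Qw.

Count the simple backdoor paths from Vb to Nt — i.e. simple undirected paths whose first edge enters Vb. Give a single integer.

1

A backdoor path from Vb to Nt is any simple undirected path whose first edge points into Vb (i.e. leaves Vb via a parent).
Parents of Vb: {Qw}.
Enumerating:
  P1: Vb <- Qw -> Gs <- Nt
That exhausts the simple backdoor paths. Count: 1.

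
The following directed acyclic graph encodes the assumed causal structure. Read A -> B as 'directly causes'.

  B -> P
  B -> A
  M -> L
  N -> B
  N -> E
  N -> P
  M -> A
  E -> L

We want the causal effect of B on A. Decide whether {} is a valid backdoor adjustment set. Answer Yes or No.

Yes

Backdoor paths from B to A (paths whose first edge points into B):
  P1: B <- N -> E -> L <- M -> A
Condition 1 (no descendant of B in the set): holds — descendants of B are {A, P}; none are in {}.
Condition 2 (every backdoor path blocked by {}):
  P1: blocked at collider L (neither it nor any descendant is in the conditioning set).
{} satisfies the backdoor criterion.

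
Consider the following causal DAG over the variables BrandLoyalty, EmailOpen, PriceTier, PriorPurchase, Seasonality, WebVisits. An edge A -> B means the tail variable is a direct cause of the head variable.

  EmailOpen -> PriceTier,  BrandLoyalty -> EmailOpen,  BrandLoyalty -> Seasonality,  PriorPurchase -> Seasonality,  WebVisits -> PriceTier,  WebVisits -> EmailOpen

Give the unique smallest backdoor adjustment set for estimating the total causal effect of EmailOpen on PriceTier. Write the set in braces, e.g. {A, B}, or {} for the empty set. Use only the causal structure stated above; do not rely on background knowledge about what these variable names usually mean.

{WebVisits}

Variables eligible for adjustment (non-descendants of EmailOpen, excluding EmailOpen and PriceTier): {BrandLoyalty, PriorPurchase, Seasonality, WebVisits}.
Backdoor paths from EmailOpen to PriceTier:
  P1: EmailOpen <- WebVisits -> PriceTier
The empty set is not sufficient: P1 (EmailOpen <- WebVisits -> PriceTier) has no collider blocking it and no conditioned non-collider, so it is open.
Try {WebVisits}:
  P1: blocked at fork node WebVisits ∈ conditioning set.
{WebVisits} contains no descendant of EmailOpen and blocks every backdoor path.
No other singleton works — e.g. {BrandLoyalty} leaves P1 open — so {WebVisits} is the unique smallest valid adjustment set.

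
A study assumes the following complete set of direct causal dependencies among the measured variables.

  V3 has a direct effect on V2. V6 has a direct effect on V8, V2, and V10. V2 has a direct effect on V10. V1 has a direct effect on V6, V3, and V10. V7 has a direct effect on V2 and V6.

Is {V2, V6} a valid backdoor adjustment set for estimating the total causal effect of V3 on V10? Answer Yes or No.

Backdoor paths from V3 to V10 (paths whose first edge points into V3):
  P1: V3 <- V1 -> V6 <- V7 -> V2 -> V10
  P2: V3 <- V1 -> V6 -> V2 -> V10
  P3: V3 <- V1 -> V6 -> V10
  P4: V3 <- V1 -> V10
Condition 1 (no descendant of V3 in the set): FAILS — V2 is a descendant of V3.
Condition 2 (every backdoor path blocked by {V2, V6}):
  P1: blocked at chain node V2 ∈ conditioning set.
  P2: blocked at chain node V6 ∈ conditioning set.
  P3: blocked at chain node V6 ∈ conditioning set.
  P4: open — no interior node is in the conditioning set.
{V2, V6} does not satisfy the backdoor criterion.

No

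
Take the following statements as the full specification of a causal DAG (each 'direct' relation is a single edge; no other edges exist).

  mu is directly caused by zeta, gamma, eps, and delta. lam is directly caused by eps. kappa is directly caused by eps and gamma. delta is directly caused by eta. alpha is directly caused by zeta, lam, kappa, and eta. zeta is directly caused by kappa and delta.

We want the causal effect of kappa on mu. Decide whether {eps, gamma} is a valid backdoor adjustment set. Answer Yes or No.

Yes

Backdoor paths from kappa to mu (paths whose first edge points into kappa):
  P1: kappa <- eps -> lam -> alpha <- eta -> delta -> zeta -> mu
  P2: kappa <- eps -> lam -> alpha <- eta -> delta -> mu
  P3: kappa <- eps -> lam -> alpha <- zeta <- delta -> mu
  P4: kappa <- eps -> lam -> alpha <- zeta -> mu
  P5: kappa <- eps -> mu
  P6: kappa <- gamma -> mu
Condition 1 (no descendant of kappa in the set): holds — descendants of kappa are {alpha, mu, zeta}; none are in {eps, gamma}.
Condition 2 (every backdoor path blocked by {eps, gamma}):
  P1: blocked at fork node eps ∈ conditioning set.
  P2: blocked at fork node eps ∈ conditioning set.
  P3: blocked at fork node eps ∈ conditioning set.
  P4: blocked at fork node eps ∈ conditioning set.
  P5: blocked at fork node eps ∈ conditioning set.
  P6: blocked at fork node gamma ∈ conditioning set.
{eps, gamma} satisfies the backdoor criterion.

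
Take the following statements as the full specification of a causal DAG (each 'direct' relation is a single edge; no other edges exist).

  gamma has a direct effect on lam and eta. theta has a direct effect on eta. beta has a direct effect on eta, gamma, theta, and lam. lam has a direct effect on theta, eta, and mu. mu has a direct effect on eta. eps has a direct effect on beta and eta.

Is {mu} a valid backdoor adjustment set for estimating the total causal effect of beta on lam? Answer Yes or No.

No

Backdoor paths from beta to lam (paths whose first edge points into beta):
  P1: beta <- eps -> eta <- gamma -> lam
  P2: beta <- eps -> eta <- lam
  P3: beta <- eps -> eta <- theta <- lam
  P4: beta <- eps -> eta <- mu <- lam
Condition 1 (no descendant of beta in the set): FAILS — mu is a descendant of beta.
Condition 2 (every backdoor path blocked by {mu}):
  P1: blocked at collider eta (neither it nor any descendant is in the conditioning set).
  P2: blocked at collider eta (neither it nor any descendant is in the conditioning set).
  P3: blocked at collider eta (neither it nor any descendant is in the conditioning set).
  P4: blocked at collider eta (neither it nor any descendant is in the conditioning set).
{mu} does not satisfy the backdoor criterion.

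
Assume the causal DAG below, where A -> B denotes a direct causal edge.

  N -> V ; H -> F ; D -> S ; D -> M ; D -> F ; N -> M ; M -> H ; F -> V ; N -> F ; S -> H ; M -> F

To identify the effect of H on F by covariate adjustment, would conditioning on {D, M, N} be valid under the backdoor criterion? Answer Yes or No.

Backdoor paths from H to F (paths whose first edge points into H):
  P1: H <- M <- D -> F
  P2: H <- M <- N -> F
  P3: H <- M <- N -> V <- F
  P4: H <- M -> F
  P5: H <- S <- D -> M <- N -> F
  P6: H <- S <- D -> M <- N -> V <- F
  P7: H <- S <- D -> M -> F
  P8: H <- S <- D -> F
Condition 1 (no descendant of H in the set): holds — descendants of H are {F, V}; none are in {D, M, N}.
Condition 2 (every backdoor path blocked by {D, M, N}):
  P1: blocked at chain node M ∈ conditioning set.
  P2: blocked at chain node M ∈ conditioning set.
  P3: blocked at chain node M ∈ conditioning set.
  P4: blocked at fork node M ∈ conditioning set.
  P5: blocked at fork node D ∈ conditioning set.
  P6: blocked at fork node D ∈ conditioning set.
  P7: blocked at fork node D ∈ conditioning set.
  P8: blocked at fork node D ∈ conditioning set.
{D, M, N} satisfies the backdoor criterion.

Yes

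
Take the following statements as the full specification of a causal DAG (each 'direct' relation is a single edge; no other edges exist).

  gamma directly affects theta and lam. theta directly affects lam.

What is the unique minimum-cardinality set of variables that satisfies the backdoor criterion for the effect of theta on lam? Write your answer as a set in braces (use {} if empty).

Variables eligible for adjustment (non-descendants of theta, excluding theta and lam): {gamma}.
Backdoor paths from theta to lam:
  P1: theta <- gamma -> lam
The empty set is not sufficient: P1 (theta <- gamma -> lam) has no collider blocking it and no conditioned non-collider, so it is open.
Try {gamma}:
  P1: blocked at fork node gamma ∈ conditioning set.
{gamma} contains no descendant of theta and blocks every backdoor path.
{gamma} is the unique smallest valid adjustment set.

{gamma}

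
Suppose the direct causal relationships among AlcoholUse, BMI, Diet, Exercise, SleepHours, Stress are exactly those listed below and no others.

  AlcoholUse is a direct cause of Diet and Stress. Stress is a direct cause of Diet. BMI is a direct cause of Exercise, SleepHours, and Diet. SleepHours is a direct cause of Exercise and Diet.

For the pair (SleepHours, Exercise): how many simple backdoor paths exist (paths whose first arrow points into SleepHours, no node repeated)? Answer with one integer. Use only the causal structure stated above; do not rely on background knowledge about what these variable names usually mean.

A backdoor path from SleepHours to Exercise is any simple undirected path whose first edge points into SleepHours (i.e. leaves SleepHours via a parent).
Parents of SleepHours: {BMI}.
Enumerating:
  P1: SleepHours <- BMI -> Exercise
That exhausts the simple backdoor paths. Count: 1.

1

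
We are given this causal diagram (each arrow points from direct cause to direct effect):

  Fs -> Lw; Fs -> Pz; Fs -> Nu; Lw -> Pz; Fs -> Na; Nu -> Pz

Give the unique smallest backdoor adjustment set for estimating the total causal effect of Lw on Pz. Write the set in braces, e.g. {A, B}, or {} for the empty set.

{Fs}

Variables eligible for adjustment (non-descendants of Lw, excluding Lw and Pz): {Fs, Na, Nu}.
Backdoor paths from Lw to Pz:
  P1: Lw <- Fs -> Nu -> Pz
  P2: Lw <- Fs -> Pz
The empty set is not sufficient: P1 (Lw <- Fs -> Nu -> Pz) has no collider blocking it and no conditioned non-collider, so it is open.
Try {Fs}:
  P1: blocked at fork node Fs ∈ conditioning set.
  P2: blocked at fork node Fs ∈ conditioning set.
{Fs} contains no descendant of Lw and blocks every backdoor path.
No other singleton works — e.g. {Na} leaves P1 open — so {Fs} is the unique smallest valid adjustment set.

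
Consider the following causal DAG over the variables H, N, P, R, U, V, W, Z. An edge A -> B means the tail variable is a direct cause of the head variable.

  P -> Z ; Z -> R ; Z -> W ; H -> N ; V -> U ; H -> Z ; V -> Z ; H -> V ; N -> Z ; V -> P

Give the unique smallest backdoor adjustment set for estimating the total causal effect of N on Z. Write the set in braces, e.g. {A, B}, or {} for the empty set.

{H}

Variables eligible for adjustment (non-descendants of N, excluding N and Z): {H, P, U, V}.
Backdoor paths from N to Z:
  P1: N <- H -> V -> P -> Z
  P2: N <- H -> V -> Z
  P3: N <- H -> Z
The empty set is not sufficient: P1 (N <- H -> V -> P -> Z) has no collider blocking it and no conditioned non-collider, so it is open.
Try {H}:
  P1: blocked at fork node H ∈ conditioning set.
  P2: blocked at fork node H ∈ conditioning set.
  P3: blocked at fork node H ∈ conditioning set.
{H} contains no descendant of N and blocks every backdoor path.
No other singleton works — e.g. {V} leaves P3 open — so {H} is the unique smallest valid adjustment set.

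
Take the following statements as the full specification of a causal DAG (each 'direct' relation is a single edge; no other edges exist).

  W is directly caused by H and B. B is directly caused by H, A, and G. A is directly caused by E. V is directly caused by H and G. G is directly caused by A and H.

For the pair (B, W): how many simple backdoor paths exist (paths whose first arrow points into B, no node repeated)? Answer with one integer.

5

A backdoor path from B to W is any simple undirected path whose first edge points into B (i.e. leaves B via a parent).
Parents of B: {A, G, H}.
Enumerating:
  P1: B <- H -> W
  P2: B <- A -> G <- H -> W
  P3: B <- A -> G -> V <- H -> W
  P4: B <- G <- H -> W
  P5: B <- G -> V <- H -> W
That exhausts the simple backdoor paths. Count: 5.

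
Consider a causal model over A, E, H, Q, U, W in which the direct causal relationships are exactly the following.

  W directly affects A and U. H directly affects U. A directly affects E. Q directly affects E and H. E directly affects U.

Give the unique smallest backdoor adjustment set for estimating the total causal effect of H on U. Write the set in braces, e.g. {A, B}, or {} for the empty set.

{Q}

Variables eligible for adjustment (non-descendants of H, excluding H and U): {A, E, Q, W}.
Backdoor paths from H to U:
  P1: H <- Q -> E <- A <- W -> U
  P2: H <- Q -> E -> U
The empty set is not sufficient: P2 (H <- Q -> E -> U) has no collider blocking it and no conditioned non-collider, so it is open.
Try {Q}:
  P1: blocked at fork node Q ∈ conditioning set.
  P2: blocked at fork node Q ∈ conditioning set.
{Q} contains no descendant of H and blocks every backdoor path.
No other singleton works — e.g. {W} leaves P2 open — so {Q} is the unique smallest valid adjustment set.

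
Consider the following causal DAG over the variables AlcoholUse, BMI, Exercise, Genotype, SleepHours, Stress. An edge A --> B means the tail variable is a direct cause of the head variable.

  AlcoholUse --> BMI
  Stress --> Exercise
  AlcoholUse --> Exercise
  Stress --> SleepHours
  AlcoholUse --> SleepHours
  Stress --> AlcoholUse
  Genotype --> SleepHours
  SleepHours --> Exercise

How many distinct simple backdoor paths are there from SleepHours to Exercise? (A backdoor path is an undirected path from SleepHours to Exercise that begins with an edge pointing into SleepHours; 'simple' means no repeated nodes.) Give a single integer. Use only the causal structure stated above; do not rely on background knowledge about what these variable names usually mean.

4

A backdoor path from SleepHours to Exercise is any simple undirected path whose first edge points into SleepHours (i.e. leaves SleepHours via a parent).
Parents of SleepHours: {AlcoholUse, Genotype, Stress}.
Enumerating:
  P1: SleepHours <- Stress -> AlcoholUse -> Exercise
  P2: SleepHours <- Stress -> Exercise
  P3: SleepHours <- AlcoholUse <- Stress -> Exercise
  P4: SleepHours <- AlcoholUse -> Exercise
That exhausts the simple backdoor paths. Count: 4.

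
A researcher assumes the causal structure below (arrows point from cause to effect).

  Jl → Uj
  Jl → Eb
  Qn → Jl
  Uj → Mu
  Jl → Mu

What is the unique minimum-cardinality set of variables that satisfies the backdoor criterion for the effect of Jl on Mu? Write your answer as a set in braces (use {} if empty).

Variables eligible for adjustment (non-descendants of Jl, excluding Jl and Mu): {Qn}.
Backdoor paths from Jl to Mu:
  (none)
With no backdoor paths the empty set already satisfies the criterion, and it is trivially minimal.

{}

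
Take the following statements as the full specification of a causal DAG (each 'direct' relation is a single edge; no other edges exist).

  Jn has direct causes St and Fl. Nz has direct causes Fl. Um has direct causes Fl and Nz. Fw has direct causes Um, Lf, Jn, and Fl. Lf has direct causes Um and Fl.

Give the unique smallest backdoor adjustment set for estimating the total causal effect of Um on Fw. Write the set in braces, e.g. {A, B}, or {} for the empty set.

{Fl}

Variables eligible for adjustment (non-descendants of Um, excluding Um and Fw): {Fl, Jn, Nz, St}.
Backdoor paths from Um to Fw:
  P1: Um <- Fl -> Lf -> Fw
  P2: Um <- Fl -> Jn -> Fw
  P3: Um <- Fl -> Fw
  P4: Um <- Nz <- Fl -> Lf -> Fw
  P5: Um <- Nz <- Fl -> Jn -> Fw
  P6: Um <- Nz <- Fl -> Fw
The empty set is not sufficient: P1 (Um <- Fl -> Lf -> Fw) has no collider blocking it and no conditioned non-collider, so it is open.
Try {Fl}:
  P1: blocked at fork node Fl ∈ conditioning set.
  P2: blocked at fork node Fl ∈ conditioning set.
  P3: blocked at fork node Fl ∈ conditioning set.
  P4: blocked at fork node Fl ∈ conditioning set.
  P5: blocked at fork node Fl ∈ conditioning set.
  P6: blocked at fork node Fl ∈ conditioning set.
{Fl} contains no descendant of Um and blocks every backdoor path.
No other singleton works — e.g. {Nz} leaves P1 open — so {Fl} is the unique smallest valid adjustment set.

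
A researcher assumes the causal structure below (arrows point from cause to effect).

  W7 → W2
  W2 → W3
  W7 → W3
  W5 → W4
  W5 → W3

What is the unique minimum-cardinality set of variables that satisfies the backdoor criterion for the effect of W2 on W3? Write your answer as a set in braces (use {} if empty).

Variables eligible for adjustment (non-descendants of W2, excluding W2 and W3): {W4, W5, W7}.
Backdoor paths from W2 to W3:
  P1: W2 <- W7 -> W3
The empty set is not sufficient: P1 (W2 <- W7 -> W3) has no collider blocking it and no conditioned non-collider, so it is open.
Try {W7}:
  P1: blocked at fork node W7 ∈ conditioning set.
{W7} contains no descendant of W2 and blocks every backdoor path.
No other singleton works — e.g. {W5} leaves P1 open — so {W7} is the unique smallest valid adjustment set.

{W7}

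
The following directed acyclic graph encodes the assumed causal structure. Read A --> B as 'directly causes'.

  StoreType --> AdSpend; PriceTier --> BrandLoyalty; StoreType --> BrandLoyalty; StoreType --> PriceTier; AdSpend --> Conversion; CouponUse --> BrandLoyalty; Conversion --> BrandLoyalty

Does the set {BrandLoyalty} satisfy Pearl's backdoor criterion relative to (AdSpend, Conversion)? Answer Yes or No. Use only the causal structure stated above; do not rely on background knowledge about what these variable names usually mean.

No

Backdoor paths from AdSpend to Conversion (paths whose first edge points into AdSpend):
  P1: AdSpend <- StoreType -> PriceTier -> BrandLoyalty <- Conversion
  P2: AdSpend <- StoreType -> BrandLoyalty <- Conversion
Condition 1 (no descendant of AdSpend in the set): FAILS — BrandLoyalty is a descendant of AdSpend.
Condition 2 (every backdoor path blocked by {BrandLoyalty}):
  P1: open — collider(s) BrandLoyalty are conditioned on (or have a conditioned descendant) and no non-collider on the path is in the set.
  P2: open — collider(s) BrandLoyalty are conditioned on (or have a conditioned descendant) and no non-collider on the path is in the set.
{BrandLoyalty} does not satisfy the backdoor criterion.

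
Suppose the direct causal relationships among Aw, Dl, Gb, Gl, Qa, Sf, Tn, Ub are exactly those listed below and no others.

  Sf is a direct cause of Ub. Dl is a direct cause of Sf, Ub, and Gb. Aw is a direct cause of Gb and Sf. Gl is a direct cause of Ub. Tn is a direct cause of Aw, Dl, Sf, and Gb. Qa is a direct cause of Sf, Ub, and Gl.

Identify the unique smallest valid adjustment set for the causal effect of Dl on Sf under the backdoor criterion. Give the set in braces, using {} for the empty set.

{Tn}

Variables eligible for adjustment (non-descendants of Dl, excluding Dl and Sf): {Aw, Gl, Qa, Tn}.
Backdoor paths from Dl to Sf:
  P1: Dl <- Tn -> Aw -> Sf
  P2: Dl <- Tn -> Gb <- Aw -> Sf
  P3: Dl <- Tn -> Sf
The empty set is not sufficient: P1 (Dl <- Tn -> Aw -> Sf) has no collider blocking it and no conditioned non-collider, so it is open.
Try {Tn}:
  P1: blocked at fork node Tn ∈ conditioning set.
  P2: blocked at fork node Tn ∈ conditioning set.
  P3: blocked at fork node Tn ∈ conditioning set.
{Tn} contains no descendant of Dl and blocks every backdoor path.
No other singleton works — e.g. {Qa} leaves P1 open — so {Tn} is the unique smallest valid adjustment set.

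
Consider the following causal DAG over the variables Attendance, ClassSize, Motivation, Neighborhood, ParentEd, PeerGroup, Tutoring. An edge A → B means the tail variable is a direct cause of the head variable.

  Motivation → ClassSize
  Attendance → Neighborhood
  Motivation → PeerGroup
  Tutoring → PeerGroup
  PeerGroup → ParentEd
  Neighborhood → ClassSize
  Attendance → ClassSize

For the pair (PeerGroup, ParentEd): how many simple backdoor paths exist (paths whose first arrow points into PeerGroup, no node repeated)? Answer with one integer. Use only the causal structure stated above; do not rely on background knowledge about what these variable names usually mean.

A backdoor path from PeerGroup to ParentEd is any simple undirected path whose first edge points into PeerGroup (i.e. leaves PeerGroup via a parent).
Parents of PeerGroup: {Motivation, Tutoring}.
No simple path from any parent of PeerGroup reaches ParentEd without revisiting PeerGroup, so there are no backdoor paths.

0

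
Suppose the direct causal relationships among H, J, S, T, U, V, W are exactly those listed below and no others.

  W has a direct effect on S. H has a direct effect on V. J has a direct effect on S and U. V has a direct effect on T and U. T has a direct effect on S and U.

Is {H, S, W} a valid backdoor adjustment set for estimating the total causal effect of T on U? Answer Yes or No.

No

Backdoor paths from T to U (paths whose first edge points into T):
  P1: T <- V -> U
Condition 1 (no descendant of T in the set): FAILS — S is a descendant of T.
Condition 2 (every backdoor path blocked by {H, S, W}):
  P1: open — no interior node is in the conditioning set.
{H, S, W} does not satisfy the backdoor criterion.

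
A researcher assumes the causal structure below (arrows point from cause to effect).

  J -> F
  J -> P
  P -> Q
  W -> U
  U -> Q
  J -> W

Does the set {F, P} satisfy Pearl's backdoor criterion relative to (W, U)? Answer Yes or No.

Backdoor paths from W to U (paths whose first edge points into W):
  P1: W <- J -> P -> Q <- U
Condition 1 (no descendant of W in the set): holds — descendants of W are {Q, U}; none are in {F, P}.
Condition 2 (every backdoor path blocked by {F, P}):
  P1: blocked at chain node P ∈ conditioning set.
{F, P} satisfies the backdoor criterion.

Yes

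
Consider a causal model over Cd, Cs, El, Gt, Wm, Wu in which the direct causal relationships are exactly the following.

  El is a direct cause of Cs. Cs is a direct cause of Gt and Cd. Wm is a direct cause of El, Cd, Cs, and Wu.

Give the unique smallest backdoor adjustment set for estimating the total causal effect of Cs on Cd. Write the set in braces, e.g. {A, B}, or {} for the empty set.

Variables eligible for adjustment (non-descendants of Cs, excluding Cs and Cd): {El, Wm, Wu}.
Backdoor paths from Cs to Cd:
  P1: Cs <- Wm -> Cd
  P2: Cs <- El <- Wm -> Cd
The empty set is not sufficient: P1 (Cs <- Wm -> Cd) has no collider blocking it and no conditioned non-collider, so it is open.
Try {Wm}:
  P1: blocked at fork node Wm ∈ conditioning set.
  P2: blocked at fork node Wm ∈ conditioning set.
{Wm} contains no descendant of Cs and blocks every backdoor path.
No other singleton works — e.g. {El} leaves P1 open — so {Wm} is the unique smallest valid adjustment set.

{Wm}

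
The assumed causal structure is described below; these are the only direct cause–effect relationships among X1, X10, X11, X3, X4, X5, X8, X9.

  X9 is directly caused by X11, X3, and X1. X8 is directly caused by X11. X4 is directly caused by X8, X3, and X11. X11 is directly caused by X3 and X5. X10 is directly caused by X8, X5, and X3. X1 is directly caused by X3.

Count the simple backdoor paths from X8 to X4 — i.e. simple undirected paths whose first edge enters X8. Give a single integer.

A backdoor path from X8 to X4 is any simple undirected path whose first edge points into X8 (i.e. leaves X8 via a parent).
Parents of X8: {X11}.
Enumerating:
  P1: X8 <- X11 <- X3 -> X4
  P2: X8 <- X11 <- X5 -> X10 <- X3 -> X4
  P3: X8 <- X11 -> X4
  P4: X8 <- X11 -> X9 <- X3 -> X4
  P5: X8 <- X11 -> X9 <- X1 <- X3 -> X4
That exhausts the simple backdoor paths. Count: 5.

5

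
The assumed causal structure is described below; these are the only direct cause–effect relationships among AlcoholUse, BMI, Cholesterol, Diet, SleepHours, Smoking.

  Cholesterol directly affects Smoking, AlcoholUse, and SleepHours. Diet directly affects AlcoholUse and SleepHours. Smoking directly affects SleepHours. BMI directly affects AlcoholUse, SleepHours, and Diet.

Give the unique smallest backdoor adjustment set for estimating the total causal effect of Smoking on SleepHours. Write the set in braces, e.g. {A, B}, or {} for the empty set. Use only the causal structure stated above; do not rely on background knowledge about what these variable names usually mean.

Variables eligible for adjustment (non-descendants of Smoking, excluding Smoking and SleepHours): {AlcoholUse, BMI, Cholesterol, Diet}.
Backdoor paths from Smoking to SleepHours:
  P1: Smoking <- Cholesterol -> AlcoholUse <- BMI -> Diet -> SleepHours
  P2: Smoking <- Cholesterol -> AlcoholUse <- BMI -> SleepHours
  P3: Smoking <- Cholesterol -> AlcoholUse <- Diet <- BMI -> SleepHours
  P4: Smoking <- Cholesterol -> AlcoholUse <- Diet -> SleepHours
  P5: Smoking <- Cholesterol -> SleepHours
The empty set is not sufficient: P5 (Smoking <- Cholesterol -> SleepHours) has no collider blocking it and no conditioned non-collider, so it is open.
Try {Cholesterol}:
  P1: blocked at fork node Cholesterol ∈ conditioning set.
  P2: blocked at fork node Cholesterol ∈ conditioning set.
  P3: blocked at fork node Cholesterol ∈ conditioning set.
  P4: blocked at fork node Cholesterol ∈ conditioning set.
  P5: blocked at fork node Cholesterol ∈ conditioning set.
{Cholesterol} contains no descendant of Smoking and blocks every backdoor path.
No other singleton works — e.g. {BMI} leaves P5 open — so {Cholesterol} is the unique smallest valid adjustment set.

{Cholesterol}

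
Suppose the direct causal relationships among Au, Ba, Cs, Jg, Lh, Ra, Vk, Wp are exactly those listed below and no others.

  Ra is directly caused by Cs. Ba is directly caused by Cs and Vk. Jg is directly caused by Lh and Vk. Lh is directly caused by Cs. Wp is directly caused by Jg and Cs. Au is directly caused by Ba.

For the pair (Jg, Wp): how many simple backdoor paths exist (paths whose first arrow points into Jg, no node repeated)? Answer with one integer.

2

A backdoor path from Jg to Wp is any simple undirected path whose first edge points into Jg (i.e. leaves Jg via a parent).
Parents of Jg: {Lh, Vk}.
Enumerating:
  P1: Jg <- Vk -> Ba <- Cs -> Wp
  P2: Jg <- Lh <- Cs -> Wp
That exhausts the simple backdoor paths. Count: 2.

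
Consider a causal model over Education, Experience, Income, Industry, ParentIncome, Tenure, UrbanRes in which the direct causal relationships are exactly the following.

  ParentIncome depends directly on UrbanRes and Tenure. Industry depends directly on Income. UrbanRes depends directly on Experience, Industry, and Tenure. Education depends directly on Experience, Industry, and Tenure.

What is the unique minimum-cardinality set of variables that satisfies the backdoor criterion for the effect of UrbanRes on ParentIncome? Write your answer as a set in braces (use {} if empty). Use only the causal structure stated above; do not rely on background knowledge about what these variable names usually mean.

{Tenure}

Variables eligible for adjustment (non-descendants of UrbanRes, excluding UrbanRes and ParentIncome): {Education, Experience, Income, Industry, Tenure}.
Backdoor paths from UrbanRes to ParentIncome:
  P1: UrbanRes <- Experience -> Education <- Tenure -> ParentIncome
  P2: UrbanRes <- Industry -> Education <- Tenure -> ParentIncome
  P3: UrbanRes <- Tenure -> ParentIncome
The empty set is not sufficient: P3 (UrbanRes <- Tenure -> ParentIncome) has no collider blocking it and no conditioned non-collider, so it is open.
Try {Tenure}:
  P1: blocked at collider Education (neither it nor any descendant is in the conditioning set).
  P2: blocked at collider Education (neither it nor any descendant is in the conditioning set).
  P3: blocked at fork node Tenure ∈ conditioning set.
{Tenure} contains no descendant of UrbanRes and blocks every backdoor path.
No other singleton works — e.g. {Experience} leaves P3 open — so {Tenure} is the unique smallest valid adjustment set.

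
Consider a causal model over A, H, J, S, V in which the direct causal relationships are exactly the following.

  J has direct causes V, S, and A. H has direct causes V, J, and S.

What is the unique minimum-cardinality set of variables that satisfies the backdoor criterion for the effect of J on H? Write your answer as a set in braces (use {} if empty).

Variables eligible for adjustment (non-descendants of J, excluding J and H): {A, S, V}.
Backdoor paths from J to H:
  P1: J <- V -> H
  P2: J <- S -> H
The empty set is not sufficient: P1 (J <- V -> H) has no collider blocking it and no conditioned non-collider, so it is open.
Try {S, V}:
  P1: blocked at fork node V ∈ conditioning set.
  P2: blocked at fork node S ∈ conditioning set.
{S, V} contains no descendant of J and blocks every backdoor path.
Every element of {S, V} is needed (dropping S leaves P2 open; dropping V leaves P1 open), so no proper subset is valid.
Among all size-2 subsets of the eligible variables, only {S, V} blocks every backdoor path, so it is the unique smallest valid adjustment set.

{S, V}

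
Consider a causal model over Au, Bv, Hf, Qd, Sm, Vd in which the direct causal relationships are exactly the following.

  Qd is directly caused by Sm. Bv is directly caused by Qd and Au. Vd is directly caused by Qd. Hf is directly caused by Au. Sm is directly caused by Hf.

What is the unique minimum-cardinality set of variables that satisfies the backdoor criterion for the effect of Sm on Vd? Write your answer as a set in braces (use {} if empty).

{}

Variables eligible for adjustment (non-descendants of Sm, excluding Sm and Vd): {Au, Hf}.
Backdoor paths from Sm to Vd:
  P1: Sm <- Hf <- Au -> Bv <- Qd -> Vd
Each backdoor path contains an unconditioned collider, so every path is already blocked with the empty conditioning set:
  P1: blocked at collider Bv (neither it nor any descendant is in the conditioning set).
The empty set is therefore the unique smallest valid set.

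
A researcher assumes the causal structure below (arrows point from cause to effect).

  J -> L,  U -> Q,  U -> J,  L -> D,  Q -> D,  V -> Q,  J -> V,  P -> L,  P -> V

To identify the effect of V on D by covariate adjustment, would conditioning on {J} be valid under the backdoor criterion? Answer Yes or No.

No

Backdoor paths from V to D (paths whose first edge points into V):
  P1: V <- J <- U -> Q -> D
  P2: V <- J -> L -> D
  P3: V <- P -> L <- J <- U -> Q -> D
  P4: V <- P -> L -> D
Condition 1 (no descendant of V in the set): holds — descendants of V are {D, Q}; none are in {J}.
Condition 2 (every backdoor path blocked by {J}):
  P1: blocked at chain node J ∈ conditioning set.
  P2: blocked at fork node J ∈ conditioning set.
  P3: blocked at collider L (neither it nor any descendant is in the conditioning set).
  P4: open — no interior node is in the conditioning set.
{J} does not satisfy the backdoor criterion.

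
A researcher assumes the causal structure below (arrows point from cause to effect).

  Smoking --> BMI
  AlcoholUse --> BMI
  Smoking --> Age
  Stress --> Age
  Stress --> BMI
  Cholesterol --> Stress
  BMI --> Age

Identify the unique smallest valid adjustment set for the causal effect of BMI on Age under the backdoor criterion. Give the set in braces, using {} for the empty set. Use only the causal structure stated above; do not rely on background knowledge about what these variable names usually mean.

{Smoking, Stress}

Variables eligible for adjustment (non-descendants of BMI, excluding BMI and Age): {AlcoholUse, Cholesterol, Smoking, Stress}.
Backdoor paths from BMI to Age:
  P1: BMI <- Smoking -> Age
  P2: BMI <- Stress -> Age
The empty set is not sufficient: P1 (BMI <- Smoking -> Age) has no collider blocking it and no conditioned non-collider, so it is open.
Try {Smoking, Stress}:
  P1: blocked at fork node Smoking ∈ conditioning set.
  P2: blocked at fork node Stress ∈ conditioning set.
{Smoking, Stress} contains no descendant of BMI and blocks every backdoor path.
Every element of {Smoking, Stress} is needed (dropping Smoking leaves P1 open; dropping Stress leaves P2 open), so no proper subset is valid.
Among all size-2 subsets of the eligible variables, only {Smoking, Stress} blocks every backdoor path, so it is the unique smallest valid adjustment set.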